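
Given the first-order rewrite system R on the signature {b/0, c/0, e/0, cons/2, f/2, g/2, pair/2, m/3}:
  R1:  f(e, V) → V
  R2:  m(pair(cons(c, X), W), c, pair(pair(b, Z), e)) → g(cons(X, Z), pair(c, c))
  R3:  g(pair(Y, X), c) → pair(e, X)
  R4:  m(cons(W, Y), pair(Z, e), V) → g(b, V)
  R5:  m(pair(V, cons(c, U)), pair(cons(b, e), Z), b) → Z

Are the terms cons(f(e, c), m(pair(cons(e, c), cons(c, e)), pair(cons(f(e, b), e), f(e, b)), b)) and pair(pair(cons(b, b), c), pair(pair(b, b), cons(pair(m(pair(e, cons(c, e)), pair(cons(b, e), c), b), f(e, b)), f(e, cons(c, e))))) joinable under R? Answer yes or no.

Reduce t₁ = cons(f(e, c), m(pair(cons(e, c), cons(c, e)), pair(cons(f(e, b), e), f(e, b)), b)):
1. cons(f(e, c), m(pair(cons(e, c), cons(c, e)), pair(cons(f(e, b), e), f(e, b)), b))  →  cons(c, m(pair(cons(e, c), cons(c, e)), pair(cons(f(e, b), e), f(e, b)), b))   [R1 at 1]
2. cons(c, m(pair(cons(e, c), cons(c, e)), pair(cons(f(e, b), e), f(e, b)), b))  →  cons(c, m(pair(cons(e, c), cons(c, e)), pair(cons(b, e), f(e, b)), b))   [R1 at 2.2.1.1]
3. cons(c, m(pair(cons(e, c), cons(c, e)), pair(cons(b, e), f(e, b)), b))  →  cons(c, f(e, b))   [R5 at 2]
4. cons(c, f(e, b))  →  cons(c, b)   [R1 at 2]

Reduce t₂ = pair(pair(cons(b, b), c), pair(pair(b, b), cons(pair(m(pair(e, cons(c, e)), pair(cons(b, e), c), b), f(e, b)), f(e, cons(c, e))))):
1. pair(pair(cons(b, b), c), pair(pair(b, b), cons(pair(m(pair(e, cons(c, e)), pair(cons(b, e), c), b), f(e, b)), f(e, cons(c, e)))))  →  pair(pair(cons(b, b), c), pair(pair(b, b), cons(pair(c, f(e, b)), f(e, cons(c, e)))))   [R5 at 2.2.1.1]
2. pair(pair(cons(b, b), c), pair(pair(b, b), cons(pair(c, f(e, b)), f(e, cons(c, e)))))  →  pair(pair(cons(b, b), c), pair(pair(b, b), cons(pair(c, b), f(e, cons(c, e)))))   [R1 at 2.2.1.2]
3. pair(pair(cons(b, b), c), pair(pair(b, b), cons(pair(c, b), f(e, cons(c, e)))))  →  pair(pair(cons(b, b), c), pair(pair(b, b), cons(pair(c, b), cons(c, e))))   [R1 at 2.2.2]

no — NF(t₁) = cons(c, b), NF(t₂) = pair(pair(cons(b, b), c), pair(pair(b, b), cons(pair(c, b), cons(c, e))))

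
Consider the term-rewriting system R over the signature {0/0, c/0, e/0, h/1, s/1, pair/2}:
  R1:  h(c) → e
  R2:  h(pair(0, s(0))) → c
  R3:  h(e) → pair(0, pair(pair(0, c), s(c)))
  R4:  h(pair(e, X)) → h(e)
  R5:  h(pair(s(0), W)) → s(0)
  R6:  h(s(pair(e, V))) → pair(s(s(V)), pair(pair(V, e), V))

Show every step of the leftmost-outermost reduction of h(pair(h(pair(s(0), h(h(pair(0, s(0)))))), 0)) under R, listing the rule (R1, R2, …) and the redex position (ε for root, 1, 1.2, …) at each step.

1. h(pair(h(pair(s(0), h(h(pair(0, s(0)))))), 0))  →  h(pair(s(0), 0))   [R5 at 1.1]
2. h(pair(s(0), 0))  →  s(0)   [R5 at ε]

s(0)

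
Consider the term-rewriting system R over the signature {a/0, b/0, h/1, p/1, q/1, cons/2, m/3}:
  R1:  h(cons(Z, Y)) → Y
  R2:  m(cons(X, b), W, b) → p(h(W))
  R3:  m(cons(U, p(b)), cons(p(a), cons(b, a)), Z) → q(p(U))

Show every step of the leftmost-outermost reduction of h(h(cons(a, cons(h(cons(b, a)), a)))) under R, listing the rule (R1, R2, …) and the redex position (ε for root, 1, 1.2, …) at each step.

a

1. h(h(cons(a, cons(h(cons(b, a)), a))))  →  h(cons(h(cons(b, a)), a))   [R1 at 1]
2. h(cons(h(cons(b, a)), a))  →  a   [R1 at ε]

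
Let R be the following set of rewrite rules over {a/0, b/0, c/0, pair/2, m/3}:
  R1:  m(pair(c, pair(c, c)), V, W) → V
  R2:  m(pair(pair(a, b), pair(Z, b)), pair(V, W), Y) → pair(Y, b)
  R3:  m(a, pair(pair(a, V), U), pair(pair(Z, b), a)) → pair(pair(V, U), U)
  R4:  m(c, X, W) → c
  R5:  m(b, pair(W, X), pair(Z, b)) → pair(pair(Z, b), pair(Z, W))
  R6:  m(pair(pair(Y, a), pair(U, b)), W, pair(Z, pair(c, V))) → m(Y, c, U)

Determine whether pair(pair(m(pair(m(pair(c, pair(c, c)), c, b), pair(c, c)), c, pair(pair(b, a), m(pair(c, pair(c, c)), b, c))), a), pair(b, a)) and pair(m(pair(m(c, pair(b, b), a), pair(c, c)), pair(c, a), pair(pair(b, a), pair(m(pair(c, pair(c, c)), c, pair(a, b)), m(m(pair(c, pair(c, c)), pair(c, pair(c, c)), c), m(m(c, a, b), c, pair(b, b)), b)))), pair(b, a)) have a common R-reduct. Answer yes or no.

yes — NF(t₁) = pair(pair(c, a), pair(b, a)), NF(t₂) = pair(pair(c, a), pair(b, a))

Reduce t₁ = pair(pair(m(pair(m(pair(c, pair(c, c)), c, b), pair(c, c)), c, pair(pair(b, a), m(pair(c, pair(c, c)), b, c))), a), pair(b, a)):
1. pair(pair(m(pair(m(pair(c, pair(c, c)), c, b), pair(c, c)), c, pair(pair(b, a), m(pair(c, pair(c, c)), b, c))), a), pair(b, a))  →  pair(pair(m(pair(c, pair(c, c)), c, pair(pair(b, a), m(pair(c, pair(c, c)), b, c))), a), pair(b, a))   [R1 at 1.1.1.1]
2. pair(pair(m(pair(c, pair(c, c)), c, pair(pair(b, a), m(pair(c, pair(c, c)), b, c))), a), pair(b, a))  →  pair(pair(c, a), pair(b, a))   [R1 at 1.1]

Reduce t₂ = pair(m(pair(m(c, pair(b, b), a), pair(c, c)), pair(c, a), pair(pair(b, a), pair(m(pair(c, pair(c, c)), c, pair(a, b)), m(m(pair(c, pair(c, c)), pair(c, pair(c, c)), c), m(m(c, a, b), c, pair(b, b)), b)))), pair(b, a)):
1. pair(m(pair(m(c, pair(b, b), a), pair(c, c)), pair(c, a), pair(pair(b, a), pair(m(pair(c, pair(c, c)), c, pair(a, b)), m(m(pair(c, pair(c, c)), pair(c, pair(c, c)), c), m(m(c, a, b), c, pair(b, b)), b)))), pair(b, a))  →  pair(m(pair(c, pair(c, c)), pair(c, a), pair(pair(b, a), pair(m(pair(c, pair(c, c)), c, pair(a, b)), m(m(pair(c, pair(c, c)), pair(c, pair(c, c)), c), m(m(c, a, b), c, pair(b, b)), b)))), pair(b, a))   [R4 at 1.1.1]
2. pair(m(pair(c, pair(c, c)), pair(c, a), pair(pair(b, a), pair(m(pair(c, pair(c, c)), c, pair(a, b)), m(m(pair(c, pair(c, c)), pair(c, pair(c, c)), c), m(m(c, a, b), c, pair(b, b)), b)))), pair(b, a))  →  pair(pair(c, a), pair(b, a))   [R1 at 1]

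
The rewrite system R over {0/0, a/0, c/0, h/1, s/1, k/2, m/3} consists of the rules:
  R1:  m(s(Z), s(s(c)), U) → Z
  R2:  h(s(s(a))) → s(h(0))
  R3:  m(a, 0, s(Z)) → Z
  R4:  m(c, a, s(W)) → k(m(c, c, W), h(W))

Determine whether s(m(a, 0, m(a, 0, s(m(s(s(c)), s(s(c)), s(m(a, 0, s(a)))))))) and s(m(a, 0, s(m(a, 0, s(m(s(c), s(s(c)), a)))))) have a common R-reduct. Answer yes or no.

Reduce t₁ = s(m(a, 0, m(a, 0, s(m(s(s(c)), s(s(c)), s(m(a, 0, s(a)))))))):
1. s(m(a, 0, m(a, 0, s(m(s(s(c)), s(s(c)), s(m(a, 0, s(a))))))))  →  s(m(a, 0, m(s(s(c)), s(s(c)), s(m(a, 0, s(a))))))   [R3 at 1.3]
2. s(m(a, 0, m(s(s(c)), s(s(c)), s(m(a, 0, s(a))))))  →  s(m(a, 0, s(c)))   [R1 at 1.3]
3. s(m(a, 0, s(c)))  →  s(c)   [R3 at 1]

Reduce t₂ = s(m(a, 0, s(m(a, 0, s(m(s(c), s(s(c)), a)))))):
1. s(m(a, 0, s(m(a, 0, s(m(s(c), s(s(c)), a))))))  →  s(m(a, 0, s(m(s(c), s(s(c)), a))))   [R3 at 1]
2. s(m(a, 0, s(m(s(c), s(s(c)), a))))  →  s(m(s(c), s(s(c)), a))   [R3 at 1]
3. s(m(s(c), s(s(c)), a))  →  s(c)   [R1 at 1]

yes — NF(t₁) = s(c), NF(t₂) = s(c)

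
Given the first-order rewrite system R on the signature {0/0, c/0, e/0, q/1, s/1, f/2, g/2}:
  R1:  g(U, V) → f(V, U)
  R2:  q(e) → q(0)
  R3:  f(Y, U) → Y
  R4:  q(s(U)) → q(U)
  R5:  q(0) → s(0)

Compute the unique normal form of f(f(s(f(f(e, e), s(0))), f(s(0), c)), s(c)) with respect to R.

s(e)

1. f(f(s(f(f(e, e), s(0))), f(s(0), c)), s(c))  →  f(s(f(f(e, e), s(0))), f(s(0), c))   [R3 at ε]
2. f(s(f(f(e, e), s(0))), f(s(0), c))  →  s(f(f(e, e), s(0)))   [R3 at ε]
3. s(f(f(e, e), s(0)))  →  s(f(e, e))   [R3 at 1]
4. s(f(e, e))  →  s(e)   [R3 at 1]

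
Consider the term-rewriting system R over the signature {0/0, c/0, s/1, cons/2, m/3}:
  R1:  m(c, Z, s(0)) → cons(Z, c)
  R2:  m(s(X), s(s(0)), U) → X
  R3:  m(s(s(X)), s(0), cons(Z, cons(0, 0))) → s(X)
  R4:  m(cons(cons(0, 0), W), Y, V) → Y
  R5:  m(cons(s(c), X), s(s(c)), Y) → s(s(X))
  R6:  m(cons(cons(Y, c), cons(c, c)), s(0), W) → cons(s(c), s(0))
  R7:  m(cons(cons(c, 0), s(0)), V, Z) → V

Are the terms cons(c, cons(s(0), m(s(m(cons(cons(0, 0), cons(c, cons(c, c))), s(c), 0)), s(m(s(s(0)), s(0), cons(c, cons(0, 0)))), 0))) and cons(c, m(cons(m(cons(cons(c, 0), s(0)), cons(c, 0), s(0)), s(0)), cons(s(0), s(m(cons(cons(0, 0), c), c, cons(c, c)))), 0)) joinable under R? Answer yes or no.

Reduce t₁ = cons(c, cons(s(0), m(s(m(cons(cons(0, 0), cons(c, cons(c, c))), s(c), 0)), s(m(s(s(0)), s(0), cons(c, cons(0, 0)))), 0))):
1. cons(c, cons(s(0), m(s(m(cons(cons(0, 0), cons(c, cons(c, c))), s(c), 0)), s(m(s(s(0)), s(0), cons(c, cons(0, 0)))), 0)))  →  cons(c, cons(s(0), m(s(s(c)), s(m(s(s(0)), s(0), cons(c, cons(0, 0)))), 0)))   [R4 at 2.2.1.1]
2. cons(c, cons(s(0), m(s(s(c)), s(m(s(s(0)), s(0), cons(c, cons(0, 0)))), 0)))  →  cons(c, cons(s(0), m(s(s(c)), s(s(0)), 0)))   [R3 at 2.2.2.1]
3. cons(c, cons(s(0), m(s(s(c)), s(s(0)), 0)))  →  cons(c, cons(s(0), s(c)))   [R2 at 2.2]

Reduce t₂ = cons(c, m(cons(m(cons(cons(c, 0), s(0)), cons(c, 0), s(0)), s(0)), cons(s(0), s(m(cons(cons(0, 0), c), c, cons(c, c)))), 0)):
1. cons(c, m(cons(m(cons(cons(c, 0), s(0)), cons(c, 0), s(0)), s(0)), cons(s(0), s(m(cons(cons(0, 0), c), c, cons(c, c)))), 0))  →  cons(c, m(cons(cons(c, 0), s(0)), cons(s(0), s(m(cons(cons(0, 0), c), c, cons(c, c)))), 0))   [R7 at 2.1.1]
2. cons(c, m(cons(cons(c, 0), s(0)), cons(s(0), s(m(cons(cons(0, 0), c), c, cons(c, c)))), 0))  →  cons(c, cons(s(0), s(m(cons(cons(0, 0), c), c, cons(c, c)))))   [R7 at 2]
3. cons(c, cons(s(0), s(m(cons(cons(0, 0), c), c, cons(c, c)))))  →  cons(c, cons(s(0), s(c)))   [R4 at 2.2.1]

yes — NF(t₁) = cons(c, cons(s(0), s(c))), NF(t₂) = cons(c, cons(s(0), s(c)))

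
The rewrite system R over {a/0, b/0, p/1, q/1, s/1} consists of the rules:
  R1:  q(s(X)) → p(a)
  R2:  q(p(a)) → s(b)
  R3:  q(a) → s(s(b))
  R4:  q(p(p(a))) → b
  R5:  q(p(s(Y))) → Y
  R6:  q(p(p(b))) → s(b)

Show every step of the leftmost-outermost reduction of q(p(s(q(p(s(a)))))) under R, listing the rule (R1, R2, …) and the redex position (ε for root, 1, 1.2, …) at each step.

a

1. q(p(s(q(p(s(a))))))  →  q(p(s(a)))   [R5 at ε]
2. q(p(s(a)))  →  a   [R5 at ε]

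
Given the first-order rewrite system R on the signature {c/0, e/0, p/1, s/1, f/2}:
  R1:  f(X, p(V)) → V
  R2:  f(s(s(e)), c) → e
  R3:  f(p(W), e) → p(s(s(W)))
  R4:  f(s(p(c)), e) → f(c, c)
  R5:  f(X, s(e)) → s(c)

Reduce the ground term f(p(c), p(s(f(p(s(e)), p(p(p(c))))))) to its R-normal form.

1. f(p(c), p(s(f(p(s(e)), p(p(p(c)))))))  →  s(f(p(s(e)), p(p(p(c)))))   [R1 at ε]
2. s(f(p(s(e)), p(p(p(c)))))  →  s(p(p(c)))   [R1 at 1]

s(p(p(c)))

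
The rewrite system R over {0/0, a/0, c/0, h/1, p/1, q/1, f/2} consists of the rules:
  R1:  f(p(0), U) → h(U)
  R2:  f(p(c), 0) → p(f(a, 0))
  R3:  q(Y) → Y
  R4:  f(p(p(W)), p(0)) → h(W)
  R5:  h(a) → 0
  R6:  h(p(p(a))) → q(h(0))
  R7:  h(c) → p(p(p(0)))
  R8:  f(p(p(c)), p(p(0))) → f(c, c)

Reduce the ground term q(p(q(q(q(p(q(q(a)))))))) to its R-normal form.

1. q(p(q(q(q(p(q(q(a))))))))  →  p(q(q(q(p(q(q(a)))))))   [R3 at ε]
2. p(q(q(q(p(q(q(a)))))))  →  p(q(q(p(q(q(a))))))   [R3 at 1]
3. p(q(q(p(q(q(a))))))  →  p(q(p(q(q(a)))))   [R3 at 1]
4. p(q(p(q(q(a)))))  →  p(p(q(q(a))))   [R3 at 1]
5. p(p(q(q(a))))  →  p(p(q(a)))   [R3 at 1.1]
6. p(p(q(a)))  →  p(p(a))   [R3 at 1.1]

p(p(a))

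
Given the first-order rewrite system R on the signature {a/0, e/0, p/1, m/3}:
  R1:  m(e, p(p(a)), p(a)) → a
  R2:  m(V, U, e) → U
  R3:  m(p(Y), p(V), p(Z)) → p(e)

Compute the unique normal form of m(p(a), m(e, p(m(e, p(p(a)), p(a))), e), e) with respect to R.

1. m(p(a), m(e, p(m(e, p(p(a)), p(a))), e), e)  →  m(e, p(m(e, p(p(a)), p(a))), e)   [R2 at ε]
2. m(e, p(m(e, p(p(a)), p(a))), e)  →  p(m(e, p(p(a)), p(a)))   [R2 at ε]
3. p(m(e, p(p(a)), p(a)))  →  p(a)   [R1 at 1]

p(a)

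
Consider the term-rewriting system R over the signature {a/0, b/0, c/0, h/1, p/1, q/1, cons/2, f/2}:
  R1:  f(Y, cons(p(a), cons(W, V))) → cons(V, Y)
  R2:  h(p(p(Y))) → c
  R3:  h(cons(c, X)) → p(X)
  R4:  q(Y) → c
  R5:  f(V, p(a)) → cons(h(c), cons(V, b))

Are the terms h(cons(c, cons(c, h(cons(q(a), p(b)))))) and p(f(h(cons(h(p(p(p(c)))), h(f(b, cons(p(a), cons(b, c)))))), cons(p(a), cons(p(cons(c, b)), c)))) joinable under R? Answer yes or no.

Reduce t₁ = h(cons(c, cons(c, h(cons(q(a), p(b)))))):
1. h(cons(c, cons(c, h(cons(q(a), p(b))))))  →  p(cons(c, h(cons(q(a), p(b)))))   [R3 at ε]
2. p(cons(c, h(cons(q(a), p(b)))))  →  p(cons(c, h(cons(c, p(b)))))   [R4 at 1.2.1.1]
3. p(cons(c, h(cons(c, p(b)))))  →  p(cons(c, p(p(b))))   [R3 at 1.2]

Reduce t₂ = p(f(h(cons(h(p(p(p(c)))), h(f(b, cons(p(a), cons(b, c)))))), cons(p(a), cons(p(cons(c, b)), c)))):
1. p(f(h(cons(h(p(p(p(c)))), h(f(b, cons(p(a), cons(b, c)))))), cons(p(a), cons(p(cons(c, b)), c))))  →  p(cons(c, h(cons(h(p(p(p(c)))), h(f(b, cons(p(a), cons(b, c))))))))   [R1 at 1]
2. p(cons(c, h(cons(h(p(p(p(c)))), h(f(b, cons(p(a), cons(b, c))))))))  →  p(cons(c, h(cons(c, h(f(b, cons(p(a), cons(b, c))))))))   [R2 at 1.2.1.1]
3. p(cons(c, h(cons(c, h(f(b, cons(p(a), cons(b, c))))))))  →  p(cons(c, p(h(f(b, cons(p(a), cons(b, c)))))))   [R3 at 1.2]
4. p(cons(c, p(h(f(b, cons(p(a), cons(b, c)))))))  →  p(cons(c, p(h(cons(c, b)))))   [R1 at 1.2.1.1]
5. p(cons(c, p(h(cons(c, b)))))  →  p(cons(c, p(p(b))))   [R3 at 1.2.1]

yes — NF(t₁) = p(cons(c, p(p(b)))), NF(t₂) = p(cons(c, p(p(b))))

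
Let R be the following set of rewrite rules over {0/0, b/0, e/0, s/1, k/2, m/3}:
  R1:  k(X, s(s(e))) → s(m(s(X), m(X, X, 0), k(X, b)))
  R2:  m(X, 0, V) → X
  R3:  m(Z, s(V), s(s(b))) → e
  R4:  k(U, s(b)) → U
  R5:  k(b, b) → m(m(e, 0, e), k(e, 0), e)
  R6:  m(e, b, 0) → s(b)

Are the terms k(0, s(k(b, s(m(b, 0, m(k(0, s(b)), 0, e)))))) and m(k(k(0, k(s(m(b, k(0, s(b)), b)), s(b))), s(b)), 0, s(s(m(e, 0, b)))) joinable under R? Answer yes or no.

Reduce t₁ = k(0, s(k(b, s(m(b, 0, m(k(0, s(b)), 0, e)))))):
1. k(0, s(k(b, s(m(b, 0, m(k(0, s(b)), 0, e))))))  →  k(0, s(k(b, s(b))))   [R2 at 2.1.2.1]
2. k(0, s(k(b, s(b))))  →  k(0, s(b))   [R4 at 2.1]
3. k(0, s(b))  →  0   [R4 at ε]

Reduce t₂ = m(k(k(0, k(s(m(b, k(0, s(b)), b)), s(b))), s(b)), 0, s(s(m(e, 0, b)))):
1. m(k(k(0, k(s(m(b, k(0, s(b)), b)), s(b))), s(b)), 0, s(s(m(e, 0, b))))  →  k(k(0, k(s(m(b, k(0, s(b)), b)), s(b))), s(b))   [R2 at ε]
2. k(k(0, k(s(m(b, k(0, s(b)), b)), s(b))), s(b))  →  k(0, k(s(m(b, k(0, s(b)), b)), s(b)))   [R4 at ε]
3. k(0, k(s(m(b, k(0, s(b)), b)), s(b)))  →  k(0, s(m(b, k(0, s(b)), b)))   [R4 at 2]
4. k(0, s(m(b, k(0, s(b)), b)))  →  k(0, s(m(b, 0, b)))   [R4 at 2.1.2]
5. k(0, s(m(b, 0, b)))  →  k(0, s(b))   [R2 at 2.1]
6. k(0, s(b))  →  0   [R4 at ε]

yes — NF(t₁) = 0, NF(t₂) = 0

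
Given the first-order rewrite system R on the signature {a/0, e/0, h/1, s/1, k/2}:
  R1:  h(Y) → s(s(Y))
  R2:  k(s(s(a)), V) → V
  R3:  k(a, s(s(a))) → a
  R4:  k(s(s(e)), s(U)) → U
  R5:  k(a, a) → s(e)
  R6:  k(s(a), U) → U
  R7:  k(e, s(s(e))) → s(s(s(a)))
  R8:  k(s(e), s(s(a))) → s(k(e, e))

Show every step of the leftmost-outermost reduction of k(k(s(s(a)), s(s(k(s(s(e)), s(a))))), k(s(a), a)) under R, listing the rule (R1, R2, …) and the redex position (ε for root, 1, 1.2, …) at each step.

a

1. k(k(s(s(a)), s(s(k(s(s(e)), s(a))))), k(s(a), a))  →  k(s(s(k(s(s(e)), s(a)))), k(s(a), a))   [R2 at 1]
2. k(s(s(k(s(s(e)), s(a)))), k(s(a), a))  →  k(s(s(a)), k(s(a), a))   [R4 at 1.1.1]
3. k(s(s(a)), k(s(a), a))  →  k(s(a), a)   [R2 at ε]
4. k(s(a), a)  →  a   [R6 at ε]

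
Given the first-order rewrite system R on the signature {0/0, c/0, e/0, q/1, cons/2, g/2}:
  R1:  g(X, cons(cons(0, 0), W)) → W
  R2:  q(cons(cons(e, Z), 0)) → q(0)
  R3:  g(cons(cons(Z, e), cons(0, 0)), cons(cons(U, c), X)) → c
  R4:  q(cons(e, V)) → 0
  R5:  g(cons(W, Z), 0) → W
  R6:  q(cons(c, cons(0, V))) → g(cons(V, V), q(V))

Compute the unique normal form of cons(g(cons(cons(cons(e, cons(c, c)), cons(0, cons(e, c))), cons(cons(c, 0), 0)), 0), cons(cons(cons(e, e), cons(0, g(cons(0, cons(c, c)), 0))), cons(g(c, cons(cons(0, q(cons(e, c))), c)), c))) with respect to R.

cons(cons(cons(e, cons(c, c)), cons(0, cons(e, c))), cons(cons(cons(e, e), cons(0, 0)), cons(c, c)))

1. cons(g(cons(cons(cons(e, cons(c, c)), cons(0, cons(e, c))), cons(cons(c, 0), 0)), 0), cons(cons(cons(e, e), cons(0, g(cons(0, cons(c, c)), 0))), cons(g(c, cons(cons(0, q(cons(e, c))), c)), c)))  →  cons(cons(cons(e, cons(c, c)), cons(0, cons(e, c))), cons(cons(cons(e, e), cons(0, g(cons(0, cons(c, c)), 0))), cons(g(c, cons(cons(0, q(cons(e, c))), c)), c)))   [R5 at 1]
2. cons(cons(cons(e, cons(c, c)), cons(0, cons(e, c))), cons(cons(cons(e, e), cons(0, g(cons(0, cons(c, c)), 0))), cons(g(c, cons(cons(0, q(cons(e, c))), c)), c)))  →  cons(cons(cons(e, cons(c, c)), cons(0, cons(e, c))), cons(cons(cons(e, e), cons(0, 0)), cons(g(c, cons(cons(0, q(cons(e, c))), c)), c)))   [R5 at 2.1.2.2]
3. cons(cons(cons(e, cons(c, c)), cons(0, cons(e, c))), cons(cons(cons(e, e), cons(0, 0)), cons(g(c, cons(cons(0, q(cons(e, c))), c)), c)))  →  cons(cons(cons(e, cons(c, c)), cons(0, cons(e, c))), cons(cons(cons(e, e), cons(0, 0)), cons(g(c, cons(cons(0, 0), c)), c)))   [R4 at 2.2.1.2.1.2]
4. cons(cons(cons(e, cons(c, c)), cons(0, cons(e, c))), cons(cons(cons(e, e), cons(0, 0)), cons(g(c, cons(cons(0, 0), c)), c)))  →  cons(cons(cons(e, cons(c, c)), cons(0, cons(e, c))), cons(cons(cons(e, e), cons(0, 0)), cons(c, c)))   [R1 at 2.2.1]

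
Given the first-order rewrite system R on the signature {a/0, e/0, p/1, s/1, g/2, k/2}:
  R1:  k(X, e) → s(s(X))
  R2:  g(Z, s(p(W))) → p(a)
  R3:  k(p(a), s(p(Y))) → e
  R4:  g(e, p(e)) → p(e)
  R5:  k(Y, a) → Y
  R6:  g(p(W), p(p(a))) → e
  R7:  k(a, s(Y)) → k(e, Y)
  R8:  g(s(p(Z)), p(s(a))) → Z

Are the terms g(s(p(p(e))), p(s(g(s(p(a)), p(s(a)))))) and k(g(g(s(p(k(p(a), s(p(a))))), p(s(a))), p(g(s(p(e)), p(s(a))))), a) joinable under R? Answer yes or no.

Reduce t₁ = g(s(p(p(e))), p(s(g(s(p(a)), p(s(a)))))):
1. g(s(p(p(e))), p(s(g(s(p(a)), p(s(a))))))  →  g(s(p(p(e))), p(s(a)))   [R8 at 2.1.1]
2. g(s(p(p(e))), p(s(a)))  →  p(e)   [R8 at ε]

Reduce t₂ = k(g(g(s(p(k(p(a), s(p(a))))), p(s(a))), p(g(s(p(e)), p(s(a))))), a):
1. k(g(g(s(p(k(p(a), s(p(a))))), p(s(a))), p(g(s(p(e)), p(s(a))))), a)  →  g(g(s(p(k(p(a), s(p(a))))), p(s(a))), p(g(s(p(e)), p(s(a)))))   [R5 at ε]
2. g(g(s(p(k(p(a), s(p(a))))), p(s(a))), p(g(s(p(e)), p(s(a)))))  →  g(k(p(a), s(p(a))), p(g(s(p(e)), p(s(a)))))   [R8 at 1]
3. g(k(p(a), s(p(a))), p(g(s(p(e)), p(s(a)))))  →  g(e, p(g(s(p(e)), p(s(a)))))   [R3 at 1]
4. g(e, p(g(s(p(e)), p(s(a)))))  →  g(e, p(e))   [R8 at 2.1]
5. g(e, p(e))  →  p(e)   [R4 at ε]

yes — NF(t₁) = p(e), NF(t₂) = p(e)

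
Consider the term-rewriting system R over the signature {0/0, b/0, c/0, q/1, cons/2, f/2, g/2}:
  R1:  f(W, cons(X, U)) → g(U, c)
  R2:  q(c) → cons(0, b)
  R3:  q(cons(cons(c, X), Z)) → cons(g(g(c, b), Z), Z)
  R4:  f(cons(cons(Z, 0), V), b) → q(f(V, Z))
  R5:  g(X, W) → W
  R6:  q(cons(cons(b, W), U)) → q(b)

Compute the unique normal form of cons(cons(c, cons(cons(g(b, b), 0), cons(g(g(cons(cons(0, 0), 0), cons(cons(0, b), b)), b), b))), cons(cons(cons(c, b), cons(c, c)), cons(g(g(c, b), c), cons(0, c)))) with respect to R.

1. cons(cons(c, cons(cons(g(b, b), 0), cons(g(g(cons(cons(0, 0), 0), cons(cons(0, b), b)), b), b))), cons(cons(cons(c, b), cons(c, c)), cons(g(g(c, b), c), cons(0, c))))  →  cons(cons(c, cons(cons(b, 0), cons(g(g(cons(cons(0, 0), 0), cons(cons(0, b), b)), b), b))), cons(cons(cons(c, b), cons(c, c)), cons(g(g(c, b), c), cons(0, c))))   [R5 at 1.2.1.1]
2. cons(cons(c, cons(cons(b, 0), cons(g(g(cons(cons(0, 0), 0), cons(cons(0, b), b)), b), b))), cons(cons(cons(c, b), cons(c, c)), cons(g(g(c, b), c), cons(0, c))))  →  cons(cons(c, cons(cons(b, 0), cons(b, b))), cons(cons(cons(c, b), cons(c, c)), cons(g(g(c, b), c), cons(0, c))))   [R5 at 1.2.2.1]
3. cons(cons(c, cons(cons(b, 0), cons(b, b))), cons(cons(cons(c, b), cons(c, c)), cons(g(g(c, b), c), cons(0, c))))  →  cons(cons(c, cons(cons(b, 0), cons(b, b))), cons(cons(cons(c, b), cons(c, c)), cons(c, cons(0, c))))   [R5 at 2.2.1]

cons(cons(c, cons(cons(b, 0), cons(b, b))), cons(cons(cons(c, b), cons(c, c)), cons(c, cons(0, c))))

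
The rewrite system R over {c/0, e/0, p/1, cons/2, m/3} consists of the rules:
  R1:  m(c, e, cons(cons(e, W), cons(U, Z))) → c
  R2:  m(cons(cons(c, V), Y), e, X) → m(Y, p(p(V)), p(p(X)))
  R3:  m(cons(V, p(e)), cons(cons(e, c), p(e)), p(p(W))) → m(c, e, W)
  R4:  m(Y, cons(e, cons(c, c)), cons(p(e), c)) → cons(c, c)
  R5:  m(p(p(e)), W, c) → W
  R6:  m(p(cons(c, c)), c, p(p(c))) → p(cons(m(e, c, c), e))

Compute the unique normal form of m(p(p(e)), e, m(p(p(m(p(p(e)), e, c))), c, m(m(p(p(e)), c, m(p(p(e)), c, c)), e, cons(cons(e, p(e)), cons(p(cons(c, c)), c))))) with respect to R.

e

1. m(p(p(e)), e, m(p(p(m(p(p(e)), e, c))), c, m(m(p(p(e)), c, m(p(p(e)), c, c)), e, cons(cons(e, p(e)), cons(p(cons(c, c)), c)))))  →  m(p(p(e)), e, m(p(p(e)), c, m(m(p(p(e)), c, m(p(p(e)), c, c)), e, cons(cons(e, p(e)), cons(p(cons(c, c)), c)))))   [R5 at 3.1.1.1]
2. m(p(p(e)), e, m(p(p(e)), c, m(m(p(p(e)), c, m(p(p(e)), c, c)), e, cons(cons(e, p(e)), cons(p(cons(c, c)), c)))))  →  m(p(p(e)), e, m(p(p(e)), c, m(m(p(p(e)), c, c), e, cons(cons(e, p(e)), cons(p(cons(c, c)), c)))))   [R5 at 3.3.1.3]
3. m(p(p(e)), e, m(p(p(e)), c, m(m(p(p(e)), c, c), e, cons(cons(e, p(e)), cons(p(cons(c, c)), c)))))  →  m(p(p(e)), e, m(p(p(e)), c, m(c, e, cons(cons(e, p(e)), cons(p(cons(c, c)), c)))))   [R5 at 3.3.1]
4. m(p(p(e)), e, m(p(p(e)), c, m(c, e, cons(cons(e, p(e)), cons(p(cons(c, c)), c)))))  →  m(p(p(e)), e, m(p(p(e)), c, c))   [R1 at 3.3]
5. m(p(p(e)), e, m(p(p(e)), c, c))  →  m(p(p(e)), e, c)   [R5 at 3]
6. m(p(p(e)), e, c)  →  e   [R5 at ε]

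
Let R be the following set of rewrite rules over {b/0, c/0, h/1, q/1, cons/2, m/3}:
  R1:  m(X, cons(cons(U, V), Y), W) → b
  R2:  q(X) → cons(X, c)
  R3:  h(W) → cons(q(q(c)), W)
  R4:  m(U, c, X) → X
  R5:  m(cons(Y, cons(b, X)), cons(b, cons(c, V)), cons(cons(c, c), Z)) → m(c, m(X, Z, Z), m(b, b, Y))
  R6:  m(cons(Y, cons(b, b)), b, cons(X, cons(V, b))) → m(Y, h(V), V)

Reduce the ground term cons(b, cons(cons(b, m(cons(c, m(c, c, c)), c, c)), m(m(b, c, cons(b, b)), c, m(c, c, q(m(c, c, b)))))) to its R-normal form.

cons(b, cons(cons(b, c), cons(b, c)))

1. cons(b, cons(cons(b, m(cons(c, m(c, c, c)), c, c)), m(m(b, c, cons(b, b)), c, m(c, c, q(m(c, c, b))))))  →  cons(b, cons(cons(b, c), m(m(b, c, cons(b, b)), c, m(c, c, q(m(c, c, b))))))   [R4 at 2.1.2]
2. cons(b, cons(cons(b, c), m(m(b, c, cons(b, b)), c, m(c, c, q(m(c, c, b))))))  →  cons(b, cons(cons(b, c), m(c, c, q(m(c, c, b)))))   [R4 at 2.2]
3. cons(b, cons(cons(b, c), m(c, c, q(m(c, c, b)))))  →  cons(b, cons(cons(b, c), q(m(c, c, b))))   [R4 at 2.2]
4. cons(b, cons(cons(b, c), q(m(c, c, b))))  →  cons(b, cons(cons(b, c), cons(m(c, c, b), c)))   [R2 at 2.2]
5. cons(b, cons(cons(b, c), cons(m(c, c, b), c)))  →  cons(b, cons(cons(b, c), cons(b, c)))   [R4 at 2.2.1]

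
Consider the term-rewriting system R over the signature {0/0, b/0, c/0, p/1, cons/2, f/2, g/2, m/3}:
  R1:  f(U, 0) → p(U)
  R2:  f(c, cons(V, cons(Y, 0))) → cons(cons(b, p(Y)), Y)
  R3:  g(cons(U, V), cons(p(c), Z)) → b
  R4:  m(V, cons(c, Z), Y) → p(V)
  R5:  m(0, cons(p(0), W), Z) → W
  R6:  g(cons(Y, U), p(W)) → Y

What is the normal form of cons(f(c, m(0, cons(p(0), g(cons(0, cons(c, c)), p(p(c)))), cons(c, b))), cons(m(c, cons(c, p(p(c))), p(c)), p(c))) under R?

cons(p(c), cons(p(c), p(c)))

1. cons(f(c, m(0, cons(p(0), g(cons(0, cons(c, c)), p(p(c)))), cons(c, b))), cons(m(c, cons(c, p(p(c))), p(c)), p(c)))  →  cons(f(c, g(cons(0, cons(c, c)), p(p(c)))), cons(m(c, cons(c, p(p(c))), p(c)), p(c)))   [R5 at 1.2]
2. cons(f(c, g(cons(0, cons(c, c)), p(p(c)))), cons(m(c, cons(c, p(p(c))), p(c)), p(c)))  →  cons(f(c, 0), cons(m(c, cons(c, p(p(c))), p(c)), p(c)))   [R6 at 1.2]
3. cons(f(c, 0), cons(m(c, cons(c, p(p(c))), p(c)), p(c)))  →  cons(p(c), cons(m(c, cons(c, p(p(c))), p(c)), p(c)))   [R1 at 1]
4. cons(p(c), cons(m(c, cons(c, p(p(c))), p(c)), p(c)))  →  cons(p(c), cons(p(c), p(c)))   [R4 at 2.1]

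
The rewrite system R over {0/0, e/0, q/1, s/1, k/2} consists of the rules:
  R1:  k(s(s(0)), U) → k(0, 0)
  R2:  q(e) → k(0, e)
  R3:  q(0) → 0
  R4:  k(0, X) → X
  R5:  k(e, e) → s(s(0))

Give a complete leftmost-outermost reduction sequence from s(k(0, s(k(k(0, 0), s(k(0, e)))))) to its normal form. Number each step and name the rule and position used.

1. s(k(0, s(k(k(0, 0), s(k(0, e))))))  →  s(s(k(k(0, 0), s(k(0, e)))))   [R4 at 1]
2. s(s(k(k(0, 0), s(k(0, e)))))  →  s(s(k(0, s(k(0, e)))))   [R4 at 1.1.1]
3. s(s(k(0, s(k(0, e)))))  →  s(s(s(k(0, e))))   [R4 at 1.1]
4. s(s(s(k(0, e))))  →  s(s(s(e)))   [R4 at 1.1.1]

s(s(s(e)))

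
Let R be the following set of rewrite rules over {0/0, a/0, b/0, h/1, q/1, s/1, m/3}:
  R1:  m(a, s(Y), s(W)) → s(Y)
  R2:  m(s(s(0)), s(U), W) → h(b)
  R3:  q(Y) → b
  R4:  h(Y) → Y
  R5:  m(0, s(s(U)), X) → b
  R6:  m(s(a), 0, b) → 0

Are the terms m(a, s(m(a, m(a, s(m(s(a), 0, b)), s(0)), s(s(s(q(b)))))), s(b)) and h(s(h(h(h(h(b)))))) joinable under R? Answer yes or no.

Reduce t₁ = m(a, s(m(a, m(a, s(m(s(a), 0, b)), s(0)), s(s(s(q(b)))))), s(b)):
1. m(a, s(m(a, m(a, s(m(s(a), 0, b)), s(0)), s(s(s(q(b)))))), s(b))  →  s(m(a, m(a, s(m(s(a), 0, b)), s(0)), s(s(s(q(b))))))   [R1 at ε]
2. s(m(a, m(a, s(m(s(a), 0, b)), s(0)), s(s(s(q(b))))))  →  s(m(a, s(m(s(a), 0, b)), s(s(s(q(b))))))   [R1 at 1.2]
3. s(m(a, s(m(s(a), 0, b)), s(s(s(q(b))))))  →  s(s(m(s(a), 0, b)))   [R1 at 1]
4. s(s(m(s(a), 0, b)))  →  s(s(0))   [R6 at 1.1]

Reduce t₂ = h(s(h(h(h(h(b)))))):
1. h(s(h(h(h(h(b))))))  →  s(h(h(h(h(b)))))   [R4 at ε]
2. s(h(h(h(h(b)))))  →  s(h(h(h(b))))   [R4 at 1]
3. s(h(h(h(b))))  →  s(h(h(b)))   [R4 at 1]
4. s(h(h(b)))  →  s(h(b))   [R4 at 1]
5. s(h(b))  →  s(b)   [R4 at 1]

no — NF(t₁) = s(s(0)), NF(t₂) = s(b)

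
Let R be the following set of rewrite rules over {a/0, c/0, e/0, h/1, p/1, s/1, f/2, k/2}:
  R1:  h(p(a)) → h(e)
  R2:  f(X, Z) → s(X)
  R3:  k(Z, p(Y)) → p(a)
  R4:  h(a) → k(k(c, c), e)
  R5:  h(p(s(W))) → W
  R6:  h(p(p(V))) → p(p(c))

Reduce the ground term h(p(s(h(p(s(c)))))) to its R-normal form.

c

1. h(p(s(h(p(s(c))))))  →  h(p(s(c)))   [R5 at ε]
2. h(p(s(c)))  →  c   [R5 at ε]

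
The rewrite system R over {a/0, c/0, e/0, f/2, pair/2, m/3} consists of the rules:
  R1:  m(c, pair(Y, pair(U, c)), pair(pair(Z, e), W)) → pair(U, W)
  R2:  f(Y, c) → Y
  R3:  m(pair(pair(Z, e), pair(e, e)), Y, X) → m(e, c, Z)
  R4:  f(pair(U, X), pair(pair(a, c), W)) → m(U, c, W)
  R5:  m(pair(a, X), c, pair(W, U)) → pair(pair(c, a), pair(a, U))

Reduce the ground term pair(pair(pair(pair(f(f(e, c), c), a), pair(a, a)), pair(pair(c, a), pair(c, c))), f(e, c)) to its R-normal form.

pair(pair(pair(pair(e, a), pair(a, a)), pair(pair(c, a), pair(c, c))), e)

1. pair(pair(pair(pair(f(f(e, c), c), a), pair(a, a)), pair(pair(c, a), pair(c, c))), f(e, c))  →  pair(pair(pair(pair(f(e, c), a), pair(a, a)), pair(pair(c, a), pair(c, c))), f(e, c))   [R2 at 1.1.1.1]
2. pair(pair(pair(pair(f(e, c), a), pair(a, a)), pair(pair(c, a), pair(c, c))), f(e, c))  →  pair(pair(pair(pair(e, a), pair(a, a)), pair(pair(c, a), pair(c, c))), f(e, c))   [R2 at 1.1.1.1]
3. pair(pair(pair(pair(e, a), pair(a, a)), pair(pair(c, a), pair(c, c))), f(e, c))  →  pair(pair(pair(pair(e, a), pair(a, a)), pair(pair(c, a), pair(c, c))), e)   [R2 at 2]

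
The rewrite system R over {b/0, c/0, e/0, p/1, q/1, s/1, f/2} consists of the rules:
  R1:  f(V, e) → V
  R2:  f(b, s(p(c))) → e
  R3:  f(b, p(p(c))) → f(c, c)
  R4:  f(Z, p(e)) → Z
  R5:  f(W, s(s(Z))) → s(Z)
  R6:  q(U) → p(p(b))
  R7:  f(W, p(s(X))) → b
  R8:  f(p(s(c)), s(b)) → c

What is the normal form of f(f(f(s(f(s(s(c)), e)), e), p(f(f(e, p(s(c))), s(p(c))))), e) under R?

s(s(s(c)))

1. f(f(f(s(f(s(s(c)), e)), e), p(f(f(e, p(s(c))), s(p(c))))), e)  →  f(f(s(f(s(s(c)), e)), e), p(f(f(e, p(s(c))), s(p(c)))))   [R1 at ε]
2. f(f(s(f(s(s(c)), e)), e), p(f(f(e, p(s(c))), s(p(c)))))  →  f(s(f(s(s(c)), e)), p(f(f(e, p(s(c))), s(p(c)))))   [R1 at 1]
3. f(s(f(s(s(c)), e)), p(f(f(e, p(s(c))), s(p(c)))))  →  f(s(s(s(c))), p(f(f(e, p(s(c))), s(p(c)))))   [R1 at 1.1]
4. f(s(s(s(c))), p(f(f(e, p(s(c))), s(p(c)))))  →  f(s(s(s(c))), p(f(b, s(p(c)))))   [R7 at 2.1.1]
5. f(s(s(s(c))), p(f(b, s(p(c)))))  →  f(s(s(s(c))), p(e))   [R2 at 2.1]
6. f(s(s(s(c))), p(e))  →  s(s(s(c)))   [R4 at ε]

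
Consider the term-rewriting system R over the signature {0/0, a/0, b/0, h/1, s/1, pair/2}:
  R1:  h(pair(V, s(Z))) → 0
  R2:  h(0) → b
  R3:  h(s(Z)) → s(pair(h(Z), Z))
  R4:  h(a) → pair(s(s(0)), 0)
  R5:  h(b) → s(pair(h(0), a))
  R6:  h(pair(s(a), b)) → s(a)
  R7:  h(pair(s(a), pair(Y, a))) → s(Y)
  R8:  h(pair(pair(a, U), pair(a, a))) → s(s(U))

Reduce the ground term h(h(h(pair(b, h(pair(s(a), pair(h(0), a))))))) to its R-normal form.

s(pair(b, a))

1. h(h(h(pair(b, h(pair(s(a), pair(h(0), a)))))))  →  h(h(h(pair(b, s(h(0))))))   [R7 at 1.1.1.2]
2. h(h(h(pair(b, s(h(0))))))  →  h(h(0))   [R1 at 1.1]
3. h(h(0))  →  h(b)   [R2 at 1]
4. h(b)  →  s(pair(h(0), a))   [R5 at ε]
5. s(pair(h(0), a))  →  s(pair(b, a))   [R2 at 1.1]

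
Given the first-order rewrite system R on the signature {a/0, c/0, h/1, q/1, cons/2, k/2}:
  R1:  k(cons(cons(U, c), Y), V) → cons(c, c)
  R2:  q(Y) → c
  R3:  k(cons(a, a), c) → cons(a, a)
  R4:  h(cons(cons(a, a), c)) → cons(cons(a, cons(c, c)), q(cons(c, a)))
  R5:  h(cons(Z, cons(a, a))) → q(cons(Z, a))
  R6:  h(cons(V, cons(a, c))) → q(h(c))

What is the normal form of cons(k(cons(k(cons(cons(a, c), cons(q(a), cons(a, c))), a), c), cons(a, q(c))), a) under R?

1. cons(k(cons(k(cons(cons(a, c), cons(q(a), cons(a, c))), a), c), cons(a, q(c))), a)  →  cons(k(cons(cons(c, c), c), cons(a, q(c))), a)   [R1 at 1.1.1]
2. cons(k(cons(cons(c, c), c), cons(a, q(c))), a)  →  cons(cons(c, c), a)   [R1 at 1]

cons(cons(c, c), a)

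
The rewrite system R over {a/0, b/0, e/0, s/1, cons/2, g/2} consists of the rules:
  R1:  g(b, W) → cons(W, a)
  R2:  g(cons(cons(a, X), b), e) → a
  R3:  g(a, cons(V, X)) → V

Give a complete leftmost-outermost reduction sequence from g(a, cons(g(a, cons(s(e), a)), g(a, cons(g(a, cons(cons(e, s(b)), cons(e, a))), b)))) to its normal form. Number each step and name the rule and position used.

1. g(a, cons(g(a, cons(s(e), a)), g(a, cons(g(a, cons(cons(e, s(b)), cons(e, a))), b))))  →  g(a, cons(s(e), a))   [R3 at ε]
2. g(a, cons(s(e), a))  →  s(e)   [R3 at ε]

s(e)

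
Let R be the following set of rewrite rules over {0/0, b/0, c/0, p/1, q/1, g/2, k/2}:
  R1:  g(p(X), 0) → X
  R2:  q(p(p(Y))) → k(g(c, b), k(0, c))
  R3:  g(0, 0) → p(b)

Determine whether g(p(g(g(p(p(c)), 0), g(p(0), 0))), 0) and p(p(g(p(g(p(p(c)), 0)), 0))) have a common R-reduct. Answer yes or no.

Reduce t₁ = g(p(g(g(p(p(c)), 0), g(p(0), 0))), 0):
1. g(p(g(g(p(p(c)), 0), g(p(0), 0))), 0)  →  g(g(p(p(c)), 0), g(p(0), 0))   [R1 at ε]
2. g(g(p(p(c)), 0), g(p(0), 0))  →  g(p(c), g(p(0), 0))   [R1 at 1]
3. g(p(c), g(p(0), 0))  →  g(p(c), 0)   [R1 at 2]
4. g(p(c), 0)  →  c   [R1 at ε]

Reduce t₂ = p(p(g(p(g(p(p(c)), 0)), 0))):
1. p(p(g(p(g(p(p(c)), 0)), 0)))  →  p(p(g(p(p(c)), 0)))   [R1 at 1.1]
2. p(p(g(p(p(c)), 0)))  →  p(p(p(c)))   [R1 at 1.1]

no — NF(t₁) = c, NF(t₂) = p(p(p(c)))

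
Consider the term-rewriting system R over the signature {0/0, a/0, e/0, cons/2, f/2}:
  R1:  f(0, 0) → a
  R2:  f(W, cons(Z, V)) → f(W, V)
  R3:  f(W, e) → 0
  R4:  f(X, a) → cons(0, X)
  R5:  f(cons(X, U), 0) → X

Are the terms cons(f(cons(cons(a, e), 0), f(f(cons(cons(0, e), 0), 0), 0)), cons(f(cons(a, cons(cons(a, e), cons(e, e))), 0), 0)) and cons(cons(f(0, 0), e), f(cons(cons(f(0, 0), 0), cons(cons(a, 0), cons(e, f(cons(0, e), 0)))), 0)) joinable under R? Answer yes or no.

yes — NF(t₁) = cons(cons(a, e), cons(a, 0)), NF(t₂) = cons(cons(a, e), cons(a, 0))

Reduce t₁ = cons(f(cons(cons(a, e), 0), f(f(cons(cons(0, e), 0), 0), 0)), cons(f(cons(a, cons(cons(a, e), cons(e, e))), 0), 0)):
1. cons(f(cons(cons(a, e), 0), f(f(cons(cons(0, e), 0), 0), 0)), cons(f(cons(a, cons(cons(a, e), cons(e, e))), 0), 0))  →  cons(f(cons(cons(a, e), 0), f(cons(0, e), 0)), cons(f(cons(a, cons(cons(a, e), cons(e, e))), 0), 0))   [R5 at 1.2.1]
2. cons(f(cons(cons(a, e), 0), f(cons(0, e), 0)), cons(f(cons(a, cons(cons(a, e), cons(e, e))), 0), 0))  →  cons(f(cons(cons(a, e), 0), 0), cons(f(cons(a, cons(cons(a, e), cons(e, e))), 0), 0))   [R5 at 1.2]
3. cons(f(cons(cons(a, e), 0), 0), cons(f(cons(a, cons(cons(a, e), cons(e, e))), 0), 0))  →  cons(cons(a, e), cons(f(cons(a, cons(cons(a, e), cons(e, e))), 0), 0))   [R5 at 1]
4. cons(cons(a, e), cons(f(cons(a, cons(cons(a, e), cons(e, e))), 0), 0))  →  cons(cons(a, e), cons(a, 0))   [R5 at 2.1]

Reduce t₂ = cons(cons(f(0, 0), e), f(cons(cons(f(0, 0), 0), cons(cons(a, 0), cons(e, f(cons(0, e), 0)))), 0)):
1. cons(cons(f(0, 0), e), f(cons(cons(f(0, 0), 0), cons(cons(a, 0), cons(e, f(cons(0, e), 0)))), 0))  →  cons(cons(a, e), f(cons(cons(f(0, 0), 0), cons(cons(a, 0), cons(e, f(cons(0, e), 0)))), 0))   [R1 at 1.1]
2. cons(cons(a, e), f(cons(cons(f(0, 0), 0), cons(cons(a, 0), cons(e, f(cons(0, e), 0)))), 0))  →  cons(cons(a, e), cons(f(0, 0), 0))   [R5 at 2]
3. cons(cons(a, e), cons(f(0, 0), 0))  →  cons(cons(a, e), cons(a, 0))   [R1 at 2.1]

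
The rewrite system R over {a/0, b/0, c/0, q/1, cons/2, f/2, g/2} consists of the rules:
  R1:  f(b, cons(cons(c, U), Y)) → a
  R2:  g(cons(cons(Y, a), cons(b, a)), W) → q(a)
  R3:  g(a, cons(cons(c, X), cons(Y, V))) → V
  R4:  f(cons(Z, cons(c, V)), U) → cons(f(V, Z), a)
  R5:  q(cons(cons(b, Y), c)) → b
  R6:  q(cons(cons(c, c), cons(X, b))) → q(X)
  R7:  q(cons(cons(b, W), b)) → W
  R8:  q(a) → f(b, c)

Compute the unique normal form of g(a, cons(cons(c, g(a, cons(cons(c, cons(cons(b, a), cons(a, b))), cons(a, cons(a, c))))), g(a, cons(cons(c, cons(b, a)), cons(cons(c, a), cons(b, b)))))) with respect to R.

b

1. g(a, cons(cons(c, g(a, cons(cons(c, cons(cons(b, a), cons(a, b))), cons(a, cons(a, c))))), g(a, cons(cons(c, cons(b, a)), cons(cons(c, a), cons(b, b))))))  →  g(a, cons(cons(c, cons(a, c)), g(a, cons(cons(c, cons(b, a)), cons(cons(c, a), cons(b, b))))))   [R3 at 2.1.2]
2. g(a, cons(cons(c, cons(a, c)), g(a, cons(cons(c, cons(b, a)), cons(cons(c, a), cons(b, b))))))  →  g(a, cons(cons(c, cons(a, c)), cons(b, b)))   [R3 at 2.2]
3. g(a, cons(cons(c, cons(a, c)), cons(b, b)))  →  b   [R3 at ε]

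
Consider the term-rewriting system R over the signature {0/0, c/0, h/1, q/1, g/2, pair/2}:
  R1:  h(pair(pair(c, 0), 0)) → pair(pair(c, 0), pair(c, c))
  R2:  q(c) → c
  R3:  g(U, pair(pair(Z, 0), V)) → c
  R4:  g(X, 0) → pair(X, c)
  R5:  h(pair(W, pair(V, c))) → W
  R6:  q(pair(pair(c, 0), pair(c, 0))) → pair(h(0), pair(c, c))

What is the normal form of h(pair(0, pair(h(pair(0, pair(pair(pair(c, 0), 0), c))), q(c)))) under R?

0

1. h(pair(0, pair(h(pair(0, pair(pair(pair(c, 0), 0), c))), q(c))))  →  h(pair(0, pair(0, q(c))))   [R5 at 1.2.1]
2. h(pair(0, pair(0, q(c))))  →  h(pair(0, pair(0, c)))   [R2 at 1.2.2]
3. h(pair(0, pair(0, c)))  →  0   [R5 at ε]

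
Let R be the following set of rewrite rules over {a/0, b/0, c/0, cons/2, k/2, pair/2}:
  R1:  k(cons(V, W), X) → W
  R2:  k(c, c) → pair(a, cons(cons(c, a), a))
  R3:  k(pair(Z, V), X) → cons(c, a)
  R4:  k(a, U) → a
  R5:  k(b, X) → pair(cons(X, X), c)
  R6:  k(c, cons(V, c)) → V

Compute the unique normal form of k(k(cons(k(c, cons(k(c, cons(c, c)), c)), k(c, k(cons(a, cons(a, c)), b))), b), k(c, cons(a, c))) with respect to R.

a

1. k(k(cons(k(c, cons(k(c, cons(c, c)), c)), k(c, k(cons(a, cons(a, c)), b))), b), k(c, cons(a, c)))  →  k(k(c, k(cons(a, cons(a, c)), b)), k(c, cons(a, c)))   [R1 at 1]
2. k(k(c, k(cons(a, cons(a, c)), b)), k(c, cons(a, c)))  →  k(k(c, cons(a, c)), k(c, cons(a, c)))   [R1 at 1.2]
3. k(k(c, cons(a, c)), k(c, cons(a, c)))  →  k(a, k(c, cons(a, c)))   [R6 at 1]
4. k(a, k(c, cons(a, c)))  →  a   [R4 at ε]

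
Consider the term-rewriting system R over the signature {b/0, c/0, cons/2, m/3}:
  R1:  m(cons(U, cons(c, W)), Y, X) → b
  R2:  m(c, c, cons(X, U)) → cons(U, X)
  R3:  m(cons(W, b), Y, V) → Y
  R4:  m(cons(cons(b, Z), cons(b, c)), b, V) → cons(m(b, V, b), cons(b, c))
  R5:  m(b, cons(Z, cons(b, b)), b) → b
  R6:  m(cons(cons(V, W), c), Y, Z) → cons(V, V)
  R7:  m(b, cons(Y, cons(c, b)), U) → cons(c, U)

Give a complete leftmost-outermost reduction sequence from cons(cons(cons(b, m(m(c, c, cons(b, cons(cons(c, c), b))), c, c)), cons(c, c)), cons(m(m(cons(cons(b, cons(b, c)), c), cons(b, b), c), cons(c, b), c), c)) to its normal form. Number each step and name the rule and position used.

cons(cons(cons(b, c), cons(c, c)), cons(cons(c, b), c))

1. cons(cons(cons(b, m(m(c, c, cons(b, cons(cons(c, c), b))), c, c)), cons(c, c)), cons(m(m(cons(cons(b, cons(b, c)), c), cons(b, b), c), cons(c, b), c), c))  →  cons(cons(cons(b, m(cons(cons(cons(c, c), b), b), c, c)), cons(c, c)), cons(m(m(cons(cons(b, cons(b, c)), c), cons(b, b), c), cons(c, b), c), c))   [R2 at 1.1.2.1]
2. cons(cons(cons(b, m(cons(cons(cons(c, c), b), b), c, c)), cons(c, c)), cons(m(m(cons(cons(b, cons(b, c)), c), cons(b, b), c), cons(c, b), c), c))  →  cons(cons(cons(b, c), cons(c, c)), cons(m(m(cons(cons(b, cons(b, c)), c), cons(b, b), c), cons(c, b), c), c))   [R3 at 1.1.2]
3. cons(cons(cons(b, c), cons(c, c)), cons(m(m(cons(cons(b, cons(b, c)), c), cons(b, b), c), cons(c, b), c), c))  →  cons(cons(cons(b, c), cons(c, c)), cons(m(cons(b, b), cons(c, b), c), c))   [R6 at 2.1.1]
4. cons(cons(cons(b, c), cons(c, c)), cons(m(cons(b, b), cons(c, b), c), c))  →  cons(cons(cons(b, c), cons(c, c)), cons(cons(c, b), c))   [R3 at 2.1]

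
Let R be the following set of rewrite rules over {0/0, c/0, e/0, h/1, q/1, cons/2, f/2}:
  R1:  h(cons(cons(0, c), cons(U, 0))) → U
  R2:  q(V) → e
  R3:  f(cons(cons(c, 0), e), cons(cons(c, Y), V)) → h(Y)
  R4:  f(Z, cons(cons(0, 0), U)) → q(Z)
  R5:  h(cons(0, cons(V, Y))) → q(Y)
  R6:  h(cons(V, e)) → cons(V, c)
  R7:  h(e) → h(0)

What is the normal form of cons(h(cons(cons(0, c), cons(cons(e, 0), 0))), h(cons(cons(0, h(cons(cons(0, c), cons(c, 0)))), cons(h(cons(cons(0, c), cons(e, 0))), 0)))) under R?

cons(cons(e, 0), e)

1. cons(h(cons(cons(0, c), cons(cons(e, 0), 0))), h(cons(cons(0, h(cons(cons(0, c), cons(c, 0)))), cons(h(cons(cons(0, c), cons(e, 0))), 0))))  →  cons(cons(e, 0), h(cons(cons(0, h(cons(cons(0, c), cons(c, 0)))), cons(h(cons(cons(0, c), cons(e, 0))), 0))))   [R1 at 1]
2. cons(cons(e, 0), h(cons(cons(0, h(cons(cons(0, c), cons(c, 0)))), cons(h(cons(cons(0, c), cons(e, 0))), 0))))  →  cons(cons(e, 0), h(cons(cons(0, c), cons(h(cons(cons(0, c), cons(e, 0))), 0))))   [R1 at 2.1.1.2]
3. cons(cons(e, 0), h(cons(cons(0, c), cons(h(cons(cons(0, c), cons(e, 0))), 0))))  →  cons(cons(e, 0), h(cons(cons(0, c), cons(e, 0))))   [R1 at 2]
4. cons(cons(e, 0), h(cons(cons(0, c), cons(e, 0))))  →  cons(cons(e, 0), e)   [R1 at 2]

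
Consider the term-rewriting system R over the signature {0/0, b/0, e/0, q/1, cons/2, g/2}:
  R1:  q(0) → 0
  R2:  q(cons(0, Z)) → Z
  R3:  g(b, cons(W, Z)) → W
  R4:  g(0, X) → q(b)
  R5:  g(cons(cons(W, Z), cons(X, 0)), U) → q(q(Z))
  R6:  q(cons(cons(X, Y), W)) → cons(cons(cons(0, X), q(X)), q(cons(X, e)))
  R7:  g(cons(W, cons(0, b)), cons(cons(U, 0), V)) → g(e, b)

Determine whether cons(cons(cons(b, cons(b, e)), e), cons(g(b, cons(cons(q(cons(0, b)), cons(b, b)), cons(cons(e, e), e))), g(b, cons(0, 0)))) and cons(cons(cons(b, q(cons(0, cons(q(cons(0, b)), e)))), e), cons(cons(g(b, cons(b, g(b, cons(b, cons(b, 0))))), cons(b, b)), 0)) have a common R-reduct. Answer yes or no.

yes — NF(t₁) = cons(cons(cons(b, cons(b, e)), e), cons(cons(b, cons(b, b)), 0)), NF(t₂) = cons(cons(cons(b, cons(b, e)), e), cons(cons(b, cons(b, b)), 0))

Reduce t₁ = cons(cons(cons(b, cons(b, e)), e), cons(g(b, cons(cons(q(cons(0, b)), cons(b, b)), cons(cons(e, e), e))), g(b, cons(0, 0)))):
1. cons(cons(cons(b, cons(b, e)), e), cons(g(b, cons(cons(q(cons(0, b)), cons(b, b)), cons(cons(e, e), e))), g(b, cons(0, 0))))  →  cons(cons(cons(b, cons(b, e)), e), cons(cons(q(cons(0, b)), cons(b, b)), g(b, cons(0, 0))))   [R3 at 2.1]
2. cons(cons(cons(b, cons(b, e)), e), cons(cons(q(cons(0, b)), cons(b, b)), g(b, cons(0, 0))))  →  cons(cons(cons(b, cons(b, e)), e), cons(cons(b, cons(b, b)), g(b, cons(0, 0))))   [R2 at 2.1.1]
3. cons(cons(cons(b, cons(b, e)), e), cons(cons(b, cons(b, b)), g(b, cons(0, 0))))  →  cons(cons(cons(b, cons(b, e)), e), cons(cons(b, cons(b, b)), 0))   [R3 at 2.2]

Reduce t₂ = cons(cons(cons(b, q(cons(0, cons(q(cons(0, b)), e)))), e), cons(cons(g(b, cons(b, g(b, cons(b, cons(b, 0))))), cons(b, b)), 0)):
1. cons(cons(cons(b, q(cons(0, cons(q(cons(0, b)), e)))), e), cons(cons(g(b, cons(b, g(b, cons(b, cons(b, 0))))), cons(b, b)), 0))  →  cons(cons(cons(b, cons(q(cons(0, b)), e)), e), cons(cons(g(b, cons(b, g(b, cons(b, cons(b, 0))))), cons(b, b)), 0))   [R2 at 1.1.2]
2. cons(cons(cons(b, cons(q(cons(0, b)), e)), e), cons(cons(g(b, cons(b, g(b, cons(b, cons(b, 0))))), cons(b, b)), 0))  →  cons(cons(cons(b, cons(b, e)), e), cons(cons(g(b, cons(b, g(b, cons(b, cons(b, 0))))), cons(b, b)), 0))   [R2 at 1.1.2.1]
3. cons(cons(cons(b, cons(b, e)), e), cons(cons(g(b, cons(b, g(b, cons(b, cons(b, 0))))), cons(b, b)), 0))  →  cons(cons(cons(b, cons(b, e)), e), cons(cons(b, cons(b, b)), 0))   [R3 at 2.1.1]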